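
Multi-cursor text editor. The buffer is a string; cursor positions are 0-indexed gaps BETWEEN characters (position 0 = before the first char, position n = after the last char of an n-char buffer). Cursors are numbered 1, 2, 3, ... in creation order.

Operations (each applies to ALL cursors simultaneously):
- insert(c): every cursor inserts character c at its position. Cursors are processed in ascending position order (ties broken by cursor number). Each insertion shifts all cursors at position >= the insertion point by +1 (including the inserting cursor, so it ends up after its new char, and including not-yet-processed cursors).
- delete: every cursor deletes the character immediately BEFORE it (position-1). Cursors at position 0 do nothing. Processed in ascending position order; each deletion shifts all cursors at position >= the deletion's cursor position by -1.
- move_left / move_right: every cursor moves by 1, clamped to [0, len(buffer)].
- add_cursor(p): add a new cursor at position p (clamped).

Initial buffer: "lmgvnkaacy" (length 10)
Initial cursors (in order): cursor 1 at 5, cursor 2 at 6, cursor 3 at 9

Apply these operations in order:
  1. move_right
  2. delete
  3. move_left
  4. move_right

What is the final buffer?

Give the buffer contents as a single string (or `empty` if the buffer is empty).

Answer: lmgvnac

Derivation:
After op 1 (move_right): buffer="lmgvnkaacy" (len 10), cursors c1@6 c2@7 c3@10, authorship ..........
After op 2 (delete): buffer="lmgvnac" (len 7), cursors c1@5 c2@5 c3@7, authorship .......
After op 3 (move_left): buffer="lmgvnac" (len 7), cursors c1@4 c2@4 c3@6, authorship .......
After op 4 (move_right): buffer="lmgvnac" (len 7), cursors c1@5 c2@5 c3@7, authorship .......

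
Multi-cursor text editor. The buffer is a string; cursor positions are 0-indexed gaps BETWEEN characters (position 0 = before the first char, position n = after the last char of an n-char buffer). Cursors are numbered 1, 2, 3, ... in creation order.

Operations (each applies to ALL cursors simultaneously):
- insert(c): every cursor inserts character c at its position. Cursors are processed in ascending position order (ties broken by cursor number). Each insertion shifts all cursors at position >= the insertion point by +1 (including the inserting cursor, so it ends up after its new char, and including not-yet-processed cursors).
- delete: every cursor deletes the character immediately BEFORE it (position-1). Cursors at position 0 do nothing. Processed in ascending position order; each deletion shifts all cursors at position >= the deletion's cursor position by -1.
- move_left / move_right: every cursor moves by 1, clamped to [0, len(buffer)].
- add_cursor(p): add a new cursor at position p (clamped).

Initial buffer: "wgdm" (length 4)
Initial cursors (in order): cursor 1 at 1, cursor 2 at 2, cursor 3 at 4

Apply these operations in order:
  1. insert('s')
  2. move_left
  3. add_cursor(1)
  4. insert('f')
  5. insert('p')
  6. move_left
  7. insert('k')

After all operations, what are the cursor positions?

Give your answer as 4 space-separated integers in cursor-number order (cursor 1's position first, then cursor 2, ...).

Answer: 6 11 17 6

Derivation:
After op 1 (insert('s')): buffer="wsgsdms" (len 7), cursors c1@2 c2@4 c3@7, authorship .1.2..3
After op 2 (move_left): buffer="wsgsdms" (len 7), cursors c1@1 c2@3 c3@6, authorship .1.2..3
After op 3 (add_cursor(1)): buffer="wsgsdms" (len 7), cursors c1@1 c4@1 c2@3 c3@6, authorship .1.2..3
After op 4 (insert('f')): buffer="wffsgfsdmfs" (len 11), cursors c1@3 c4@3 c2@6 c3@10, authorship .141.22..33
After op 5 (insert('p')): buffer="wffppsgfpsdmfps" (len 15), cursors c1@5 c4@5 c2@9 c3@14, authorship .14141.222..333
After op 6 (move_left): buffer="wffppsgfpsdmfps" (len 15), cursors c1@4 c4@4 c2@8 c3@13, authorship .14141.222..333
After op 7 (insert('k')): buffer="wffpkkpsgfkpsdmfkps" (len 19), cursors c1@6 c4@6 c2@11 c3@17, authorship .1411441.2222..3333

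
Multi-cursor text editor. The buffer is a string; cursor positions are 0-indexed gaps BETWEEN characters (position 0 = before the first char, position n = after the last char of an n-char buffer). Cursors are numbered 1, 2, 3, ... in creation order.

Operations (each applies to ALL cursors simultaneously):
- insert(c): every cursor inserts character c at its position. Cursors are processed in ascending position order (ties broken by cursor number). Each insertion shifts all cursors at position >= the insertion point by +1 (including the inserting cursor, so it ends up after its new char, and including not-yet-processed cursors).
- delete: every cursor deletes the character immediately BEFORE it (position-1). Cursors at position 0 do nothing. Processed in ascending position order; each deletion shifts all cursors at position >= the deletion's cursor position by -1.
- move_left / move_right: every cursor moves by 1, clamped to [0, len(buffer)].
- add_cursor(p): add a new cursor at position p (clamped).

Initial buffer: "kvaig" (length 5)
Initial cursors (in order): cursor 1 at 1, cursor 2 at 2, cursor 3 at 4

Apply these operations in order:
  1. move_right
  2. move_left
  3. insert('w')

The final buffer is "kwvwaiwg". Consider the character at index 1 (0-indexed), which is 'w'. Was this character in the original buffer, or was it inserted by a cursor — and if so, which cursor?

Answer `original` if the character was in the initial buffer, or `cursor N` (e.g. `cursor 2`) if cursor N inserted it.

Answer: cursor 1

Derivation:
After op 1 (move_right): buffer="kvaig" (len 5), cursors c1@2 c2@3 c3@5, authorship .....
After op 2 (move_left): buffer="kvaig" (len 5), cursors c1@1 c2@2 c3@4, authorship .....
After op 3 (insert('w')): buffer="kwvwaiwg" (len 8), cursors c1@2 c2@4 c3@7, authorship .1.2..3.
Authorship (.=original, N=cursor N): . 1 . 2 . . 3 .
Index 1: author = 1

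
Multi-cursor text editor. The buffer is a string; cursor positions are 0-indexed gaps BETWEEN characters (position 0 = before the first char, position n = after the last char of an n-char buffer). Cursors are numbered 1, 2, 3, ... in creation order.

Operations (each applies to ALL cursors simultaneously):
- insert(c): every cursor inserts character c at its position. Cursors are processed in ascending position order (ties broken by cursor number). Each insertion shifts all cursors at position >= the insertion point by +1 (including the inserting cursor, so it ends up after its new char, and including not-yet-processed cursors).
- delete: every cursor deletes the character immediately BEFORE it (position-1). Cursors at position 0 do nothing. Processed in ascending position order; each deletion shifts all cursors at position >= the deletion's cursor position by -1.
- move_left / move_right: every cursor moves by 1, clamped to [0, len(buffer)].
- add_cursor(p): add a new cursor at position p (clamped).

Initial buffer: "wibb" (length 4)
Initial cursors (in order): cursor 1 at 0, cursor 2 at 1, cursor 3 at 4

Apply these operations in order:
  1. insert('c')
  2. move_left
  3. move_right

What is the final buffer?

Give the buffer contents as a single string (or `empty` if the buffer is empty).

Answer: cwcibbc

Derivation:
After op 1 (insert('c')): buffer="cwcibbc" (len 7), cursors c1@1 c2@3 c3@7, authorship 1.2...3
After op 2 (move_left): buffer="cwcibbc" (len 7), cursors c1@0 c2@2 c3@6, authorship 1.2...3
After op 3 (move_right): buffer="cwcibbc" (len 7), cursors c1@1 c2@3 c3@7, authorship 1.2...3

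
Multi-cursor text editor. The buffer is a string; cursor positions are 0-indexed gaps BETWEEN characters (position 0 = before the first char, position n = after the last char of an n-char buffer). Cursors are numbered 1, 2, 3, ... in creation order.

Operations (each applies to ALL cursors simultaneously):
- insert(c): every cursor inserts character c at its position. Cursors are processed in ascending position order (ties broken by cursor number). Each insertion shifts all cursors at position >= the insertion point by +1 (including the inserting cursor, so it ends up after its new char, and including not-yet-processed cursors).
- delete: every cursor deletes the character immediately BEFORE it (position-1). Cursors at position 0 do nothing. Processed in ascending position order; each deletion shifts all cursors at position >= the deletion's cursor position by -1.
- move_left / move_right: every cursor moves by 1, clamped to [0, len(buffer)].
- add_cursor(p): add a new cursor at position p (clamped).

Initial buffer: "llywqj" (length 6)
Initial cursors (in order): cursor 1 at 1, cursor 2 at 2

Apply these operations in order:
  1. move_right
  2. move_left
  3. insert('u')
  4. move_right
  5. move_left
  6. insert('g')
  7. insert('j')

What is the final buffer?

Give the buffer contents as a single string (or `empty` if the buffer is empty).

After op 1 (move_right): buffer="llywqj" (len 6), cursors c1@2 c2@3, authorship ......
After op 2 (move_left): buffer="llywqj" (len 6), cursors c1@1 c2@2, authorship ......
After op 3 (insert('u')): buffer="luluywqj" (len 8), cursors c1@2 c2@4, authorship .1.2....
After op 4 (move_right): buffer="luluywqj" (len 8), cursors c1@3 c2@5, authorship .1.2....
After op 5 (move_left): buffer="luluywqj" (len 8), cursors c1@2 c2@4, authorship .1.2....
After op 6 (insert('g')): buffer="luglugywqj" (len 10), cursors c1@3 c2@6, authorship .11.22....
After op 7 (insert('j')): buffer="lugjlugjywqj" (len 12), cursors c1@4 c2@8, authorship .111.222....

Answer: lugjlugjywqj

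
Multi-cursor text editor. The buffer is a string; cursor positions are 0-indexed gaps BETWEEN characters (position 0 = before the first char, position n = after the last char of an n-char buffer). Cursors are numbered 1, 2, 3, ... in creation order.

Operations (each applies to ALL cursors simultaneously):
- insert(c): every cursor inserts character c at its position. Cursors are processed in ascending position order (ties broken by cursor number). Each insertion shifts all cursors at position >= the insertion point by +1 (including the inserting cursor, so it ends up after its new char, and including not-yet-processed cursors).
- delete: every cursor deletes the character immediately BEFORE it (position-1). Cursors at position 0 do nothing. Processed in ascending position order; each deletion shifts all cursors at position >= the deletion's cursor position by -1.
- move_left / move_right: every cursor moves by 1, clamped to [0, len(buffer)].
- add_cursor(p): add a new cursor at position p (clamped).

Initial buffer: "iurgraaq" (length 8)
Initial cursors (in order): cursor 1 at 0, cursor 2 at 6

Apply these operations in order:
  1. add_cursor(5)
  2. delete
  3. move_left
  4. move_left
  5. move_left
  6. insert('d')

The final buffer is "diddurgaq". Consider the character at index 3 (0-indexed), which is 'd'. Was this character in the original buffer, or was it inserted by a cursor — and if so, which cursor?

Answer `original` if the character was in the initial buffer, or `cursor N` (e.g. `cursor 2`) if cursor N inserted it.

Answer: cursor 3

Derivation:
After op 1 (add_cursor(5)): buffer="iurgraaq" (len 8), cursors c1@0 c3@5 c2@6, authorship ........
After op 2 (delete): buffer="iurgaq" (len 6), cursors c1@0 c2@4 c3@4, authorship ......
After op 3 (move_left): buffer="iurgaq" (len 6), cursors c1@0 c2@3 c3@3, authorship ......
After op 4 (move_left): buffer="iurgaq" (len 6), cursors c1@0 c2@2 c3@2, authorship ......
After op 5 (move_left): buffer="iurgaq" (len 6), cursors c1@0 c2@1 c3@1, authorship ......
After op 6 (insert('d')): buffer="diddurgaq" (len 9), cursors c1@1 c2@4 c3@4, authorship 1.23.....
Authorship (.=original, N=cursor N): 1 . 2 3 . . . . .
Index 3: author = 3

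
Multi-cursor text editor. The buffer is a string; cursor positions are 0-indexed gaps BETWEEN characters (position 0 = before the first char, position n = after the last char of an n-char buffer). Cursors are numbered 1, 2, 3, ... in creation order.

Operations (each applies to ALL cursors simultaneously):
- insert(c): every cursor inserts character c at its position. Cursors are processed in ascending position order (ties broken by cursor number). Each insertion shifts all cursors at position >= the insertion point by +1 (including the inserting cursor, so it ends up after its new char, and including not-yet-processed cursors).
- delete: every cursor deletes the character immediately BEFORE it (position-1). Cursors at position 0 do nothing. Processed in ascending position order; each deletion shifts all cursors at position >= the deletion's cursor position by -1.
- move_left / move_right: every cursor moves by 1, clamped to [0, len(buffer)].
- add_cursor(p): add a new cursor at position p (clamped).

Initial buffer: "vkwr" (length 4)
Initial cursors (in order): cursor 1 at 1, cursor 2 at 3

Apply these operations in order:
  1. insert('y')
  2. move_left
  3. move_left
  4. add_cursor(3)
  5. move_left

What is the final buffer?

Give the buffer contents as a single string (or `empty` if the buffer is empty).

After op 1 (insert('y')): buffer="vykwyr" (len 6), cursors c1@2 c2@5, authorship .1..2.
After op 2 (move_left): buffer="vykwyr" (len 6), cursors c1@1 c2@4, authorship .1..2.
After op 3 (move_left): buffer="vykwyr" (len 6), cursors c1@0 c2@3, authorship .1..2.
After op 4 (add_cursor(3)): buffer="vykwyr" (len 6), cursors c1@0 c2@3 c3@3, authorship .1..2.
After op 5 (move_left): buffer="vykwyr" (len 6), cursors c1@0 c2@2 c3@2, authorship .1..2.

Answer: vykwyr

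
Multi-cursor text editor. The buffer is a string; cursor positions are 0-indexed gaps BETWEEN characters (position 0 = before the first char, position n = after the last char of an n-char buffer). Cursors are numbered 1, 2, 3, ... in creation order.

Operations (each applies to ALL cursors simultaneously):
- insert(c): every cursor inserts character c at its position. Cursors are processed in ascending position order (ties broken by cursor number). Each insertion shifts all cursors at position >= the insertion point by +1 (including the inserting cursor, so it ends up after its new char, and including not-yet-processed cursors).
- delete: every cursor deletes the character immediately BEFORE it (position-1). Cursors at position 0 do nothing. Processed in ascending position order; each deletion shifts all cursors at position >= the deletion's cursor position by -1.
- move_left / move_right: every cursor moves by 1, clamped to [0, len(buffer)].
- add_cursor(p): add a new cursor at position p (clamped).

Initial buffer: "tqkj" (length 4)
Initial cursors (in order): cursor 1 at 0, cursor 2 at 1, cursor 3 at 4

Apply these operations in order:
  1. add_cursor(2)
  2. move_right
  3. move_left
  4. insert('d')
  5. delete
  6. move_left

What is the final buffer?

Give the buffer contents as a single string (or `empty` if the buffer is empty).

Answer: tqkj

Derivation:
After op 1 (add_cursor(2)): buffer="tqkj" (len 4), cursors c1@0 c2@1 c4@2 c3@4, authorship ....
After op 2 (move_right): buffer="tqkj" (len 4), cursors c1@1 c2@2 c4@3 c3@4, authorship ....
After op 3 (move_left): buffer="tqkj" (len 4), cursors c1@0 c2@1 c4@2 c3@3, authorship ....
After op 4 (insert('d')): buffer="dtdqdkdj" (len 8), cursors c1@1 c2@3 c4@5 c3@7, authorship 1.2.4.3.
After op 5 (delete): buffer="tqkj" (len 4), cursors c1@0 c2@1 c4@2 c3@3, authorship ....
After op 6 (move_left): buffer="tqkj" (len 4), cursors c1@0 c2@0 c4@1 c3@2, authorship ....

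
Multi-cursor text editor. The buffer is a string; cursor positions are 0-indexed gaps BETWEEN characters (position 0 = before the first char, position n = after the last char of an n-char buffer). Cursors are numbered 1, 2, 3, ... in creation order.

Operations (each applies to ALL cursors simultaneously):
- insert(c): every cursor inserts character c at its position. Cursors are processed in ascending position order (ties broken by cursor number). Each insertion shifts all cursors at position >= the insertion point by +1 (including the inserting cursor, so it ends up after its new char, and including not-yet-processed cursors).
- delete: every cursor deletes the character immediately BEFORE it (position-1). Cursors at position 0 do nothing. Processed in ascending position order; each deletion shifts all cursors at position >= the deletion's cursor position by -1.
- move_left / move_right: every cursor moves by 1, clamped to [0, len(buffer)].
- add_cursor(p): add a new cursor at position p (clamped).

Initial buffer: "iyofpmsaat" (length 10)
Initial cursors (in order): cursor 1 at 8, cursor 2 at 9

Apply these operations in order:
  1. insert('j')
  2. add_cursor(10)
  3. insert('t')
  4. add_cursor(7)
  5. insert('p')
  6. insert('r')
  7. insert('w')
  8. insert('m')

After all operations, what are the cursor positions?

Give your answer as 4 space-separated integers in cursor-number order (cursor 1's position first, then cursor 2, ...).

Answer: 18 30 24 11

Derivation:
After op 1 (insert('j')): buffer="iyofpmsajajt" (len 12), cursors c1@9 c2@11, authorship ........1.2.
After op 2 (add_cursor(10)): buffer="iyofpmsajajt" (len 12), cursors c1@9 c3@10 c2@11, authorship ........1.2.
After op 3 (insert('t')): buffer="iyofpmsajtatjtt" (len 15), cursors c1@10 c3@12 c2@14, authorship ........11.322.
After op 4 (add_cursor(7)): buffer="iyofpmsajtatjtt" (len 15), cursors c4@7 c1@10 c3@12 c2@14, authorship ........11.322.
After op 5 (insert('p')): buffer="iyofpmspajtpatpjtpt" (len 19), cursors c4@8 c1@12 c3@15 c2@18, authorship .......4.111.33222.
After op 6 (insert('r')): buffer="iyofpmsprajtpratprjtprt" (len 23), cursors c4@9 c1@14 c3@18 c2@22, authorship .......44.1111.3332222.
After op 7 (insert('w')): buffer="iyofpmsprwajtprwatprwjtprwt" (len 27), cursors c4@10 c1@16 c3@21 c2@26, authorship .......444.11111.333322222.
After op 8 (insert('m')): buffer="iyofpmsprwmajtprwmatprwmjtprwmt" (len 31), cursors c4@11 c1@18 c3@24 c2@30, authorship .......4444.111111.33333222222.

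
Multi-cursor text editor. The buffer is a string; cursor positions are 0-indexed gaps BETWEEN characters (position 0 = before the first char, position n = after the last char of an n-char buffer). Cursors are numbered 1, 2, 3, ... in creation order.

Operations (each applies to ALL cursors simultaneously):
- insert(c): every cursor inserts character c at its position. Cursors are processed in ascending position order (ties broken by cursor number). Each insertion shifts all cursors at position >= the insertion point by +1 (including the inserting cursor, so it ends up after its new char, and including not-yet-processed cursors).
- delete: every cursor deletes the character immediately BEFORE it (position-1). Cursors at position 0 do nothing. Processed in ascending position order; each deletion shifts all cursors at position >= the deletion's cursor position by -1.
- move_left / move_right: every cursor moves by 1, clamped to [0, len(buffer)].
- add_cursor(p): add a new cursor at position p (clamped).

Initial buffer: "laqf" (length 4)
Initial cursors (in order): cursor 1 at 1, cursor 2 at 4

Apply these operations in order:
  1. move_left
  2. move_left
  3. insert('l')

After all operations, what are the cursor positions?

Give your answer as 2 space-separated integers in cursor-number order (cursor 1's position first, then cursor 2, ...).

Answer: 1 4

Derivation:
After op 1 (move_left): buffer="laqf" (len 4), cursors c1@0 c2@3, authorship ....
After op 2 (move_left): buffer="laqf" (len 4), cursors c1@0 c2@2, authorship ....
After op 3 (insert('l')): buffer="llalqf" (len 6), cursors c1@1 c2@4, authorship 1..2..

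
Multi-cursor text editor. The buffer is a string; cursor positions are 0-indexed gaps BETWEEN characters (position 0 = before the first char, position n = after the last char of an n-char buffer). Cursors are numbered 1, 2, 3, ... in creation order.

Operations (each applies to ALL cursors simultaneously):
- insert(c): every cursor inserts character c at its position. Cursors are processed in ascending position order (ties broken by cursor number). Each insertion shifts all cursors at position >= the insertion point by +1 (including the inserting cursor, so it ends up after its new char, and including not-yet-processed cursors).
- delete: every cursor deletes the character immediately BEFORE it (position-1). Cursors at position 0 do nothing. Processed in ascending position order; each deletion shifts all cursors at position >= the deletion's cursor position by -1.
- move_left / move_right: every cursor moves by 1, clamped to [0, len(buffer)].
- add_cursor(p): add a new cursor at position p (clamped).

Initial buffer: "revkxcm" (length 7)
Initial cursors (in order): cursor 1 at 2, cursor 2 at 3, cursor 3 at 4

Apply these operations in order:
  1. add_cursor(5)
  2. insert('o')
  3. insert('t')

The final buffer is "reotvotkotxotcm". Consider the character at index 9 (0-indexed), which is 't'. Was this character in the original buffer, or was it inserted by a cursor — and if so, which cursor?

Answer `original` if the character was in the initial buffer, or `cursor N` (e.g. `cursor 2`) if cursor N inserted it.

After op 1 (add_cursor(5)): buffer="revkxcm" (len 7), cursors c1@2 c2@3 c3@4 c4@5, authorship .......
After op 2 (insert('o')): buffer="reovokoxocm" (len 11), cursors c1@3 c2@5 c3@7 c4@9, authorship ..1.2.3.4..
After op 3 (insert('t')): buffer="reotvotkotxotcm" (len 15), cursors c1@4 c2@7 c3@10 c4@13, authorship ..11.22.33.44..
Authorship (.=original, N=cursor N): . . 1 1 . 2 2 . 3 3 . 4 4 . .
Index 9: author = 3

Answer: cursor 3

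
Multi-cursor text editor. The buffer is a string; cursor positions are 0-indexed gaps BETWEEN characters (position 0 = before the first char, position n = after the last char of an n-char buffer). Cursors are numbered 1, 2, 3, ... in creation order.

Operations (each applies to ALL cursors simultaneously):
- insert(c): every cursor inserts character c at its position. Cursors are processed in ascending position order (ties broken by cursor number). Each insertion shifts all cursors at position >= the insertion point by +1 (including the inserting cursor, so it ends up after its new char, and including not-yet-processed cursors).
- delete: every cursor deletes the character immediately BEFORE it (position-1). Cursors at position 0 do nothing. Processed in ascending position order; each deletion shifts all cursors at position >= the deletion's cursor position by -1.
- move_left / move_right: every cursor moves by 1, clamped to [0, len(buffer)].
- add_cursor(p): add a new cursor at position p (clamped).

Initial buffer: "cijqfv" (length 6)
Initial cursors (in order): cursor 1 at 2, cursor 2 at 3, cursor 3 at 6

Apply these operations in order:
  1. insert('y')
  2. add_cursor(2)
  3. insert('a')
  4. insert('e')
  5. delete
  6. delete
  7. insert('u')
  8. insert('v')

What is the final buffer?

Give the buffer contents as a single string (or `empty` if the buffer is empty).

After op 1 (insert('y')): buffer="ciyjyqfvy" (len 9), cursors c1@3 c2@5 c3@9, authorship ..1.2...3
After op 2 (add_cursor(2)): buffer="ciyjyqfvy" (len 9), cursors c4@2 c1@3 c2@5 c3@9, authorship ..1.2...3
After op 3 (insert('a')): buffer="ciayajyaqfvya" (len 13), cursors c4@3 c1@5 c2@8 c3@13, authorship ..411.22...33
After op 4 (insert('e')): buffer="ciaeyaejyaeqfvyae" (len 17), cursors c4@4 c1@7 c2@11 c3@17, authorship ..44111.222...333
After op 5 (delete): buffer="ciayajyaqfvya" (len 13), cursors c4@3 c1@5 c2@8 c3@13, authorship ..411.22...33
After op 6 (delete): buffer="ciyjyqfvy" (len 9), cursors c4@2 c1@3 c2@5 c3@9, authorship ..1.2...3
After op 7 (insert('u')): buffer="ciuyujyuqfvyu" (len 13), cursors c4@3 c1@5 c2@8 c3@13, authorship ..411.22...33
After op 8 (insert('v')): buffer="ciuvyuvjyuvqfvyuv" (len 17), cursors c4@4 c1@7 c2@11 c3@17, authorship ..44111.222...333

Answer: ciuvyuvjyuvqfvyuv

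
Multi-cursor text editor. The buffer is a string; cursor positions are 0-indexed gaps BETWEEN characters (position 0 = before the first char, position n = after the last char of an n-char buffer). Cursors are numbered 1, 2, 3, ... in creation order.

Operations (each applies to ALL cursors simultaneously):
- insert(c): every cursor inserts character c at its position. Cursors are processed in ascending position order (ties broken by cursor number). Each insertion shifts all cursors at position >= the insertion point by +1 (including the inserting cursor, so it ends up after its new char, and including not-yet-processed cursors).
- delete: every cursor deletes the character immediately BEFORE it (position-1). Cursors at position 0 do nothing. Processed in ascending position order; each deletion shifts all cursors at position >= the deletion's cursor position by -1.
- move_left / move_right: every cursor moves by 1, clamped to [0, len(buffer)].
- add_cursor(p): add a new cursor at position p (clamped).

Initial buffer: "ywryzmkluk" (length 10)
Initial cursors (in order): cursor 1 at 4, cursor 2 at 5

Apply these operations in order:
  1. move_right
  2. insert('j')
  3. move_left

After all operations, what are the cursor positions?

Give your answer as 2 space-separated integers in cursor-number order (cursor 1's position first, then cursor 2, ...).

Answer: 5 7

Derivation:
After op 1 (move_right): buffer="ywryzmkluk" (len 10), cursors c1@5 c2@6, authorship ..........
After op 2 (insert('j')): buffer="ywryzjmjkluk" (len 12), cursors c1@6 c2@8, authorship .....1.2....
After op 3 (move_left): buffer="ywryzjmjkluk" (len 12), cursors c1@5 c2@7, authorship .....1.2....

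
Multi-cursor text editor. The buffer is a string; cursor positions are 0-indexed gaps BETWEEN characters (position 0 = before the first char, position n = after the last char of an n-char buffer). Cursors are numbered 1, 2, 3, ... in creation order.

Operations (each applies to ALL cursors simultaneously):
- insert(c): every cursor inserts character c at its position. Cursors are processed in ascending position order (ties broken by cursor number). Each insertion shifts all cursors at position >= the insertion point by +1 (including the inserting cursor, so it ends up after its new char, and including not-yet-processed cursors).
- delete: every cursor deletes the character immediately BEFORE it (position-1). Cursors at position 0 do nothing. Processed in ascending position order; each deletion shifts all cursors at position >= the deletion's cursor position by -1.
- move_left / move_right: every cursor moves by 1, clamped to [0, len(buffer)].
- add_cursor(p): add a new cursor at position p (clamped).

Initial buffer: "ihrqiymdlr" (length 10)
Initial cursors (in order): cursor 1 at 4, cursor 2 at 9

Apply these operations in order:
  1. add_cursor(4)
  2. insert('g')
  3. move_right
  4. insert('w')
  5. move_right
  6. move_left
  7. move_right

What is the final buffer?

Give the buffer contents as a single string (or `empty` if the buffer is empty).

Answer: ihrqggiwwymdlgrw

Derivation:
After op 1 (add_cursor(4)): buffer="ihrqiymdlr" (len 10), cursors c1@4 c3@4 c2@9, authorship ..........
After op 2 (insert('g')): buffer="ihrqggiymdlgr" (len 13), cursors c1@6 c3@6 c2@12, authorship ....13.....2.
After op 3 (move_right): buffer="ihrqggiymdlgr" (len 13), cursors c1@7 c3@7 c2@13, authorship ....13.....2.
After op 4 (insert('w')): buffer="ihrqggiwwymdlgrw" (len 16), cursors c1@9 c3@9 c2@16, authorship ....13.13....2.2
After op 5 (move_right): buffer="ihrqggiwwymdlgrw" (len 16), cursors c1@10 c3@10 c2@16, authorship ....13.13....2.2
After op 6 (move_left): buffer="ihrqggiwwymdlgrw" (len 16), cursors c1@9 c3@9 c2@15, authorship ....13.13....2.2
After op 7 (move_right): buffer="ihrqggiwwymdlgrw" (len 16), cursors c1@10 c3@10 c2@16, authorship ....13.13....2.2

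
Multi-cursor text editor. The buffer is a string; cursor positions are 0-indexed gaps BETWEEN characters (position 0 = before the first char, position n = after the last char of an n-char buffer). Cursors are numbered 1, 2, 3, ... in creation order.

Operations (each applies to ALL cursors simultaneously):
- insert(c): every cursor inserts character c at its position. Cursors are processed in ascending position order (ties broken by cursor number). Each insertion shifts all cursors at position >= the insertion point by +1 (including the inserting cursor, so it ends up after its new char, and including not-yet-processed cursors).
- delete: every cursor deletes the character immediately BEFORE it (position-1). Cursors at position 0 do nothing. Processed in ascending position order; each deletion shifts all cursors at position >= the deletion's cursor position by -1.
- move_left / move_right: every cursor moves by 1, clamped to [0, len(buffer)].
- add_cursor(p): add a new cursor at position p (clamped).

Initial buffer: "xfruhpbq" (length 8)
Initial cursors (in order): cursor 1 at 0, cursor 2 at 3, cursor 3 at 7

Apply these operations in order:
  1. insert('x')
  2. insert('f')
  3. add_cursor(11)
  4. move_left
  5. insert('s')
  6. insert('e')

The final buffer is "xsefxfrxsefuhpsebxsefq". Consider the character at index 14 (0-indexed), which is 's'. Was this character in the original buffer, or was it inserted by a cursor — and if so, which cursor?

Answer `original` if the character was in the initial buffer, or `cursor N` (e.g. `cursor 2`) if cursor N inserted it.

After op 1 (insert('x')): buffer="xxfrxuhpbxq" (len 11), cursors c1@1 c2@5 c3@10, authorship 1...2....3.
After op 2 (insert('f')): buffer="xfxfrxfuhpbxfq" (len 14), cursors c1@2 c2@7 c3@13, authorship 11...22....33.
After op 3 (add_cursor(11)): buffer="xfxfrxfuhpbxfq" (len 14), cursors c1@2 c2@7 c4@11 c3@13, authorship 11...22....33.
After op 4 (move_left): buffer="xfxfrxfuhpbxfq" (len 14), cursors c1@1 c2@6 c4@10 c3@12, authorship 11...22....33.
After op 5 (insert('s')): buffer="xsfxfrxsfuhpsbxsfq" (len 18), cursors c1@2 c2@8 c4@13 c3@16, authorship 111...222...4.333.
After op 6 (insert('e')): buffer="xsefxfrxsefuhpsebxsefq" (len 22), cursors c1@3 c2@10 c4@16 c3@20, authorship 1111...2222...44.3333.
Authorship (.=original, N=cursor N): 1 1 1 1 . . . 2 2 2 2 . . . 4 4 . 3 3 3 3 .
Index 14: author = 4

Answer: cursor 4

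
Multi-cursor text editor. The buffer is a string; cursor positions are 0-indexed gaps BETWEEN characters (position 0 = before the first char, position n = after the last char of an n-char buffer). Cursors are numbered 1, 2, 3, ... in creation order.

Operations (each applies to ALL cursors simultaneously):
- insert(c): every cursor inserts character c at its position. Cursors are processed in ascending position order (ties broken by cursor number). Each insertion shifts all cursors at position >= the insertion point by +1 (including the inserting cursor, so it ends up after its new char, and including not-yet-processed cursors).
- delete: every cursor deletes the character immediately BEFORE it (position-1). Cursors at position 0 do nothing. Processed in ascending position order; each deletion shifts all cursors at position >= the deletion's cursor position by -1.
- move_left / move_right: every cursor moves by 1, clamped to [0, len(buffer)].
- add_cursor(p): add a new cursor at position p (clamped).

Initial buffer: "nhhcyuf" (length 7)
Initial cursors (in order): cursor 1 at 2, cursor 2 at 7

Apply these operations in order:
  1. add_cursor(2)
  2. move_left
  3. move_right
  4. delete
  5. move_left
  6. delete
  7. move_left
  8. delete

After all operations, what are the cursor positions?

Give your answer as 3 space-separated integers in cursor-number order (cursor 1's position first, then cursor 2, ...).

After op 1 (add_cursor(2)): buffer="nhhcyuf" (len 7), cursors c1@2 c3@2 c2@7, authorship .......
After op 2 (move_left): buffer="nhhcyuf" (len 7), cursors c1@1 c3@1 c2@6, authorship .......
After op 3 (move_right): buffer="nhhcyuf" (len 7), cursors c1@2 c3@2 c2@7, authorship .......
After op 4 (delete): buffer="hcyu" (len 4), cursors c1@0 c3@0 c2@4, authorship ....
After op 5 (move_left): buffer="hcyu" (len 4), cursors c1@0 c3@0 c2@3, authorship ....
After op 6 (delete): buffer="hcu" (len 3), cursors c1@0 c3@0 c2@2, authorship ...
After op 7 (move_left): buffer="hcu" (len 3), cursors c1@0 c3@0 c2@1, authorship ...
After op 8 (delete): buffer="cu" (len 2), cursors c1@0 c2@0 c3@0, authorship ..

Answer: 0 0 0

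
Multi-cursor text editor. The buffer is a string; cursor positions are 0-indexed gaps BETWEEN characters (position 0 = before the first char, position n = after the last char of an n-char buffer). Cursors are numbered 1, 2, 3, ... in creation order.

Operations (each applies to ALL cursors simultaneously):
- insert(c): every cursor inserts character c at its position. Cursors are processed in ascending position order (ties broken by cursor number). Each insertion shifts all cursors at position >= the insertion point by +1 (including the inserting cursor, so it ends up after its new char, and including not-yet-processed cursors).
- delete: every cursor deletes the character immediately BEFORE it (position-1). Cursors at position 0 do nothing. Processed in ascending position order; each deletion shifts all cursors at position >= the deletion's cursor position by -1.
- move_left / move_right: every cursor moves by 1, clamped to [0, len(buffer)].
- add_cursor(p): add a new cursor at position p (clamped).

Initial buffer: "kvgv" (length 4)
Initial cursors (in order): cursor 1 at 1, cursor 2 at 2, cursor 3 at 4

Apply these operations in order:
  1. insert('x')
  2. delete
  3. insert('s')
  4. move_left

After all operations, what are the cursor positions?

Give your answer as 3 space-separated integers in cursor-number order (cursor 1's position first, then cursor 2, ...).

Answer: 1 3 6

Derivation:
After op 1 (insert('x')): buffer="kxvxgvx" (len 7), cursors c1@2 c2@4 c3@7, authorship .1.2..3
After op 2 (delete): buffer="kvgv" (len 4), cursors c1@1 c2@2 c3@4, authorship ....
After op 3 (insert('s')): buffer="ksvsgvs" (len 7), cursors c1@2 c2@4 c3@7, authorship .1.2..3
After op 4 (move_left): buffer="ksvsgvs" (len 7), cursors c1@1 c2@3 c3@6, authorship .1.2..3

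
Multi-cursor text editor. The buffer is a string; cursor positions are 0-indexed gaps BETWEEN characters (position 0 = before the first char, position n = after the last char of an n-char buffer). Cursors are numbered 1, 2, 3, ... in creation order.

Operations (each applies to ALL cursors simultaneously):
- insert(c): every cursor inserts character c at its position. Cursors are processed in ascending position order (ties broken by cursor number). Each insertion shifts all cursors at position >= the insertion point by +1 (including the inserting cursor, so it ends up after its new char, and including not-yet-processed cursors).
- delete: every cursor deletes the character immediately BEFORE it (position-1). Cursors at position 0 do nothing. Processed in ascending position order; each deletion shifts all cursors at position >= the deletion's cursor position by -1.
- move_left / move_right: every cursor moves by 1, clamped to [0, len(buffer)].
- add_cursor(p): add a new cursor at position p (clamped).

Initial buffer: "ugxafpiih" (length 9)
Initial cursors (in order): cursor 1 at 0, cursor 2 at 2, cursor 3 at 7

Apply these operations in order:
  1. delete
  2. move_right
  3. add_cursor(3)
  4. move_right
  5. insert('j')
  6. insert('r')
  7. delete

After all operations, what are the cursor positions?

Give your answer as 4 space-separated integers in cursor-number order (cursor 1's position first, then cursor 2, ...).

Answer: 3 5 11 7

Derivation:
After op 1 (delete): buffer="uxafpih" (len 7), cursors c1@0 c2@1 c3@5, authorship .......
After op 2 (move_right): buffer="uxafpih" (len 7), cursors c1@1 c2@2 c3@6, authorship .......
After op 3 (add_cursor(3)): buffer="uxafpih" (len 7), cursors c1@1 c2@2 c4@3 c3@6, authorship .......
After op 4 (move_right): buffer="uxafpih" (len 7), cursors c1@2 c2@3 c4@4 c3@7, authorship .......
After op 5 (insert('j')): buffer="uxjajfjpihj" (len 11), cursors c1@3 c2@5 c4@7 c3@11, authorship ..1.2.4...3
After op 6 (insert('r')): buffer="uxjrajrfjrpihjr" (len 15), cursors c1@4 c2@7 c4@10 c3@15, authorship ..11.22.44...33
After op 7 (delete): buffer="uxjajfjpihj" (len 11), cursors c1@3 c2@5 c4@7 c3@11, authorship ..1.2.4...3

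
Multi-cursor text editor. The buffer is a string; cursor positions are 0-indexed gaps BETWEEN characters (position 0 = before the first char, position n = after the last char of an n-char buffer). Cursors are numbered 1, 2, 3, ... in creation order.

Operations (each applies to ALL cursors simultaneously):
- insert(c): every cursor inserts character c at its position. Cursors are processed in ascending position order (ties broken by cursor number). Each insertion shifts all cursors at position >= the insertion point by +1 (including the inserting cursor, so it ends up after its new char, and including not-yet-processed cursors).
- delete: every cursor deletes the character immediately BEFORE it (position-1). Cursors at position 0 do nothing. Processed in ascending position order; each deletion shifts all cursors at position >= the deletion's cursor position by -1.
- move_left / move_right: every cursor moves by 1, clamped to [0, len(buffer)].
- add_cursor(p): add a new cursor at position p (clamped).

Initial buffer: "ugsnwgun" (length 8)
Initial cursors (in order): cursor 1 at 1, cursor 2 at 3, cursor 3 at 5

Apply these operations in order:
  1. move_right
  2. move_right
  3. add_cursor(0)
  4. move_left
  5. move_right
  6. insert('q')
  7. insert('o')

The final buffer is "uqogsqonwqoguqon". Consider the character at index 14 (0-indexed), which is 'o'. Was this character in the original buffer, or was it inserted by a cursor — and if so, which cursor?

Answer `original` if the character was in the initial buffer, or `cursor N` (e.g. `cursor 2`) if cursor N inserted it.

After op 1 (move_right): buffer="ugsnwgun" (len 8), cursors c1@2 c2@4 c3@6, authorship ........
After op 2 (move_right): buffer="ugsnwgun" (len 8), cursors c1@3 c2@5 c3@7, authorship ........
After op 3 (add_cursor(0)): buffer="ugsnwgun" (len 8), cursors c4@0 c1@3 c2@5 c3@7, authorship ........
After op 4 (move_left): buffer="ugsnwgun" (len 8), cursors c4@0 c1@2 c2@4 c3@6, authorship ........
After op 5 (move_right): buffer="ugsnwgun" (len 8), cursors c4@1 c1@3 c2@5 c3@7, authorship ........
After op 6 (insert('q')): buffer="uqgsqnwqguqn" (len 12), cursors c4@2 c1@5 c2@8 c3@11, authorship .4..1..2..3.
After op 7 (insert('o')): buffer="uqogsqonwqoguqon" (len 16), cursors c4@3 c1@7 c2@11 c3@15, authorship .44..11..22..33.
Authorship (.=original, N=cursor N): . 4 4 . . 1 1 . . 2 2 . . 3 3 .
Index 14: author = 3

Answer: cursor 3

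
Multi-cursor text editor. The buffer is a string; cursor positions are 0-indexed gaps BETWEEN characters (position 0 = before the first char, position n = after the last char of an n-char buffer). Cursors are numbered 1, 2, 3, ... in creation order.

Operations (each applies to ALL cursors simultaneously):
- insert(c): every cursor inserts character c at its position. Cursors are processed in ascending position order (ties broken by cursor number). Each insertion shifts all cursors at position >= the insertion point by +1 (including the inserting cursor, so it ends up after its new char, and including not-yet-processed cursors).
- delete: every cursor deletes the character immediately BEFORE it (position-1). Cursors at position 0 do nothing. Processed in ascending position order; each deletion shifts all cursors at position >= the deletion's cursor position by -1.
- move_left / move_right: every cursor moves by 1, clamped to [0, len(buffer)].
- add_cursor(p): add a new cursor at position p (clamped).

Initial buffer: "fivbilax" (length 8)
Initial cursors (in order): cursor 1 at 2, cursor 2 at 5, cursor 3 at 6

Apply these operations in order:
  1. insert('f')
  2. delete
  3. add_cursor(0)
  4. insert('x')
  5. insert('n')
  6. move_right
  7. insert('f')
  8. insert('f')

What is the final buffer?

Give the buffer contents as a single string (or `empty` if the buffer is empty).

After op 1 (insert('f')): buffer="fifvbiflfax" (len 11), cursors c1@3 c2@7 c3@9, authorship ..1...2.3..
After op 2 (delete): buffer="fivbilax" (len 8), cursors c1@2 c2@5 c3@6, authorship ........
After op 3 (add_cursor(0)): buffer="fivbilax" (len 8), cursors c4@0 c1@2 c2@5 c3@6, authorship ........
After op 4 (insert('x')): buffer="xfixvbixlxax" (len 12), cursors c4@1 c1@4 c2@8 c3@10, authorship 4..1...2.3..
After op 5 (insert('n')): buffer="xnfixnvbixnlxnax" (len 16), cursors c4@2 c1@6 c2@11 c3@14, authorship 44..11...22.33..
After op 6 (move_right): buffer="xnfixnvbixnlxnax" (len 16), cursors c4@3 c1@7 c2@12 c3@15, authorship 44..11...22.33..
After op 7 (insert('f')): buffer="xnffixnvfbixnlfxnafx" (len 20), cursors c4@4 c1@9 c2@15 c3@19, authorship 44.4.11.1..22.233.3.
After op 8 (insert('f')): buffer="xnfffixnvffbixnlffxnaffx" (len 24), cursors c4@5 c1@11 c2@18 c3@23, authorship 44.44.11.11..22.2233.33.

Answer: xnfffixnvffbixnlffxnaffx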